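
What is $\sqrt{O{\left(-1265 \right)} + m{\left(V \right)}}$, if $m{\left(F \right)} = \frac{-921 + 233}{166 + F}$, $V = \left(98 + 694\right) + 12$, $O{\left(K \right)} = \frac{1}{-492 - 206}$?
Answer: $\frac{3 i \sqrt{9049922490}}{338530} \approx 0.84304 i$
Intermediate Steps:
$O{\left(K \right)} = - \frac{1}{698}$ ($O{\left(K \right)} = \frac{1}{-698} = - \frac{1}{698}$)
$V = 804$ ($V = 792 + 12 = 804$)
$m{\left(F \right)} = - \frac{688}{166 + F}$
$\sqrt{O{\left(-1265 \right)} + m{\left(V \right)}} = \sqrt{- \frac{1}{698} - \frac{688}{166 + 804}} = \sqrt{- \frac{1}{698} - \frac{688}{970}} = \sqrt{- \frac{1}{698} - \frac{344}{485}} = \sqrt{- \frac{240597}{338530}} = \frac{3 i \sqrt{9049922490}}{338530}$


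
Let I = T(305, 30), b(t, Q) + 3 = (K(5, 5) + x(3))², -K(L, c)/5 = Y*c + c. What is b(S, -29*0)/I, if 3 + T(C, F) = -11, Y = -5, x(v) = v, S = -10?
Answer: -5303/7 ≈ -757.57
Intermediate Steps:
T(C, F) = -14 (T(C, F) = -3 - 11 = -14)
K(L, c) = 20*c (K(L, c) = -5*(-5*c + c) = -(-20)*c = 20*c)
b(t, Q) = 10606 (b(t, Q) = -3 + (20*5 + 3)² = -3 + (100 + 3)² = -3 + 103² = -3 + 10609 = 10606)
I = -14
b(S, -29*0)/I = 10606/(-14) = 10606*(-1/14) = -5303/7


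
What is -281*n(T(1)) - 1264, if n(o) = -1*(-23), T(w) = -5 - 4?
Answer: -7727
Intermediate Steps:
T(w) = -9
n(o) = 23
-281*n(T(1)) - 1264 = -281*23 - 1264 = -6463 - 1264 = -7727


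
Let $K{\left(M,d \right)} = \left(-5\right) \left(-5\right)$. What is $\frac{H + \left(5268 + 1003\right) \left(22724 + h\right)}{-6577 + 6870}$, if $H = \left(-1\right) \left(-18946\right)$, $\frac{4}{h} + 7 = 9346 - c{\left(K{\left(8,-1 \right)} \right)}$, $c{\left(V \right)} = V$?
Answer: $\frac{663721008092}{1364501} \approx 4.8642 \cdot 10^{5}$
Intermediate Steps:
$K{\left(M,d \right)} = 25$
$h = \frac{2}{4657}$ ($h = \frac{4}{-7 + \left(9346 - 25\right)} = \frac{4}{-7 + 9321} = \frac{4}{9314} = 4 \cdot \frac{1}{9314} = \frac{2}{4657} \approx 0.00042946$)
$H = 18946$
$\frac{H + \left(5268 + 1003\right) \left(22724 + h\right)}{-6577 + 6870} = \frac{18946 + \left(5268 + 1003\right) \left(22724 + \frac{2}{4657}\right)}{-6577 + 6870} = \frac{18946 + 6271 \cdot \frac{105825670}{4657}}{293} = \left(18946 + \frac{663632776570}{4657}\right) \frac{1}{293} = \frac{663721008092}{4657} \cdot \frac{1}{293} = \frac{663721008092}{1364501}$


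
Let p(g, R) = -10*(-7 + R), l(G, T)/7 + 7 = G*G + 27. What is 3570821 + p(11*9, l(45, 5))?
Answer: 3427741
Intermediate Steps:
l(G, T) = 140 + 7*G² (l(G, T) = -49 + 7*(G*G + 27) = -49 + 7*(G² + 27) = -49 + 7*(27 + G²) = -49 + (189 + 7*G²) = 140 + 7*G²)
p(g, R) = 70 - 10*R
3570821 + p(11*9, l(45, 5)) = 3570821 + (70 - 10*(140 + 7*45²)) = 3570821 + (70 - 10*(140 + 7*2025)) = 3570821 + (70 - 10*(140 + 14175)) = 3570821 + (70 - 10*14315) = 3570821 + (70 - 143150) = 3570821 - 143080 = 3427741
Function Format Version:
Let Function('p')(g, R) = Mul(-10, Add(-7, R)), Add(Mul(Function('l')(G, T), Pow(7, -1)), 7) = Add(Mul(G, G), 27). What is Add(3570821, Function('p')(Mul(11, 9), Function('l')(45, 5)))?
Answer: 3427741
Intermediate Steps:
Function('l')(G, T) = Add(140, Mul(7, Pow(G, 2))) (Function('l')(G, T) = Add(-49, Mul(7, Add(Mul(G, G), 27))) = Add(-49, Mul(7, Add(Pow(G, 2), 27))) = Add(-49, Mul(7, Add(27, Pow(G, 2)))) = Add(-49, Add(189, Mul(7, Pow(G, 2)))) = Add(140, Mul(7, Pow(G, 2))))
Function('p')(g, R) = Add(70, Mul(-10, R))
Add(3570821, Function('p')(Mul(11, 9), Function('l')(45, 5))) = Add(3570821, Add(70, Mul(-10, Add(140, Mul(7, Pow(45, 2)))))) = Add(3570821, Add(70, Mul(-10, Add(140, Mul(7, 2025))))) = Add(3570821, Add(70, Mul(-10, Add(140, 14175)))) = Add(3570821, Add(70, Mul(-10, 14315))) = Add(3570821, Add(70, -143150)) = Add(3570821, -143080) = 3427741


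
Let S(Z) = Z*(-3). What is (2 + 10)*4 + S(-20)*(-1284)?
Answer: -76992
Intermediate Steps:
S(Z) = -3*Z
(2 + 10)*4 + S(-20)*(-1284) = (2 + 10)*4 - 3*(-20)*(-1284) = 12*4 + 60*(-1284) = 48 - 77040 = -76992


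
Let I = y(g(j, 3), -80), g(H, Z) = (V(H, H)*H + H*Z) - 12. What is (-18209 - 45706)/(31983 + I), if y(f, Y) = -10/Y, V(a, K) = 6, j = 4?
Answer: -102264/51173 ≈ -1.9984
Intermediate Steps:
g(H, Z) = -12 + 6*H + H*Z (g(H, Z) = (6*H + H*Z) - 12 = -12 + 6*H + H*Z)
I = ⅛ (I = -10/(-80) = -10*(-1/80) = ⅛ ≈ 0.12500)
(-18209 - 45706)/(31983 + I) = (-18209 - 45706)/(31983 + ⅛) = -63915/255865/8 = -63915*8/255865 = -102264/51173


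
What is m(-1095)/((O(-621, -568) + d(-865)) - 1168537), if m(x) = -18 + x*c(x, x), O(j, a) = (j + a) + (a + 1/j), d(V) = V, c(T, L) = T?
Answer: -744583347/727289740 ≈ -1.0238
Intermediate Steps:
O(j, a) = j + 1/j + 2*a (O(j, a) = (a + j) + (a + 1/j) = j + 1/j + 2*a)
m(x) = -18 + x² (m(x) = -18 + x*x = -18 + x²)
m(-1095)/((O(-621, -568) + d(-865)) - 1168537) = (-18 + (-1095)²)/(((-621 + 1/(-621) + 2*(-568)) - 865) - 1168537) = (-18 + 1199025)/(((-621 - 1/621 - 1136) - 865) - 1168537) = 1199007/((-1091098/621 - 865) - 1168537) = 1199007/(-1628263/621 - 1168537) = 1199007/(-727289740/621) = 1199007*(-621/727289740) = -744583347/727289740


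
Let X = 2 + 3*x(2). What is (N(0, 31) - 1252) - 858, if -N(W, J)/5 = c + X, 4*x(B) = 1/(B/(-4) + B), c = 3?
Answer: -4275/2 ≈ -2137.5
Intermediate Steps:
x(B) = 1/(3*B) (x(B) = 1/(4*(B/(-4) + B)) = 1/(4*(B*(-1/4) + B)) = 1/(4*(-B/4 + B)) = 1/(4*((3*B/4))) = (4/(3*B))/4 = 1/(3*B))
X = 5/2 (X = 2 + 3*((1/3)/2) = 2 + 3*((1/3)*(1/2)) = 2 + 3*(1/6) = 2 + 1/2 = 5/2 ≈ 2.5000)
N(W, J) = -55/2 (N(W, J) = -5*(3 + 5/2) = -5*11/2 = -55/2)
(N(0, 31) - 1252) - 858 = (-55/2 - 1252) - 858 = -2559/2 - 858 = -4275/2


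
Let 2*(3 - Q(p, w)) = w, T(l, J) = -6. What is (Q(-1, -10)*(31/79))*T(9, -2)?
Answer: -1488/79 ≈ -18.835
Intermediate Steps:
Q(p, w) = 3 - w/2
(Q(-1, -10)*(31/79))*T(9, -2) = ((3 - ½*(-10))*(31/79))*(-6) = ((3 + 5)*(31*(1/79)))*(-6) = (8*(31/79))*(-6) = (248/79)*(-6) = -1488/79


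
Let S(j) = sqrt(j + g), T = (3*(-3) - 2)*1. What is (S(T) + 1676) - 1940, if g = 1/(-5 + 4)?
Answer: -264 + 2*I*sqrt(3) ≈ -264.0 + 3.4641*I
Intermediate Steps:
g = -1 (g = 1/(-1) = -1)
T = -11 (T = (-9 - 2)*1 = -11*1 = -11)
S(j) = sqrt(-1 + j) (S(j) = sqrt(j - 1) = sqrt(-1 + j))
(S(T) + 1676) - 1940 = (sqrt(-1 - 11) + 1676) - 1940 = (sqrt(-12) + 1676) - 1940 = (2*I*sqrt(3) + 1676) - 1940 = (1676 + 2*I*sqrt(3)) - 1940 = -264 + 2*I*sqrt(3)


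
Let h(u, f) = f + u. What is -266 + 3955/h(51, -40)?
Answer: 1029/11 ≈ 93.545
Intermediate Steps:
-266 + 3955/h(51, -40) = -266 + 3955/(-40 + 51) = -266 + 3955/11 = 1029/11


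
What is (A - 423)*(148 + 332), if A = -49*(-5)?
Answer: -85440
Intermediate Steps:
A = 245
(A - 423)*(148 + 332) = (245 - 423)*(148 + 332) = -178*480 = -85440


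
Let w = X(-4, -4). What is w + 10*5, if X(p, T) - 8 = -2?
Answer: 56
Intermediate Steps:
X(p, T) = 6 (X(p, T) = 8 - 2 = 6)
w = 6
w + 10*5 = 6 + 10*5 = 6 + 50 = 56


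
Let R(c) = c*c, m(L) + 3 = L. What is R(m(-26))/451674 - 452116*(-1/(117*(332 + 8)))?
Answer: 1891134233/166366590 ≈ 11.367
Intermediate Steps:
m(L) = -3 + L
R(c) = c²
R(m(-26))/451674 - 452116*(-1/(117*(332 + 8))) = (-3 - 26)²/451674 - 452116*(-1/(117*(332 + 8))) = (-29)²*(1/451674) - 452116/(340*(-117)) = 841*(1/451674) - 452116/(-39780) = 841/451674 - 452116*(-1/39780) = 841/451674 + 113029/9945 = 1891134233/166366590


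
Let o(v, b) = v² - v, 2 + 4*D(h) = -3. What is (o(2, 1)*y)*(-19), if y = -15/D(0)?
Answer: -456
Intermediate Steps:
D(h) = -5/4 (D(h) = -½ + (¼)*(-3) = -½ - ¾ = -5/4)
y = 12 (y = -15/(-5/4) = -15*(-⅘) = 12)
(o(2, 1)*y)*(-19) = ((2*(-1 + 2))*12)*(-19) = ((2*1)*12)*(-19) = (2*12)*(-19) = 24*(-19) = -456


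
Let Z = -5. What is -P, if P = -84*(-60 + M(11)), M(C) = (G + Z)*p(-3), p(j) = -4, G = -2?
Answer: -2688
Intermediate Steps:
M(C) = 28 (M(C) = (-2 - 5)*(-4) = -7*(-4) = 28)
P = 2688 (P = -84*(-60 + 28) = -84*(-32) = 2688)
-P = -1*2688 = -2688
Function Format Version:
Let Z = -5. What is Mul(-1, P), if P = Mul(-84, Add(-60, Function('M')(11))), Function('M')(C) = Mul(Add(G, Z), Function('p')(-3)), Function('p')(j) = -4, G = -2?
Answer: -2688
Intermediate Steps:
Function('M')(C) = 28 (Function('M')(C) = Mul(Add(-2, -5), -4) = Mul(-7, -4) = 28)
P = 2688 (P = Mul(-84, Add(-60, 28)) = Mul(-84, -32) = 2688)
Mul(-1, P) = Mul(-1, 2688) = -2688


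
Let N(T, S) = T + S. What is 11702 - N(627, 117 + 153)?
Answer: 10805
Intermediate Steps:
N(T, S) = S + T
11702 - N(627, 117 + 153) = 11702 - ((117 + 153) + 627) = 11702 - (270 + 627) = 11702 - 1*897 = 11702 - 897 = 10805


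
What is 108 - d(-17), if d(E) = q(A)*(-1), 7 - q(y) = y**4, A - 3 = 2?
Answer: -510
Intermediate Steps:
A = 5 (A = 3 + 2 = 5)
q(y) = 7 - y**4
d(E) = 618 (d(E) = (7 - 1*5**4)*(-1) = (7 - 1*625)*(-1) = (7 - 625)*(-1) = -618*(-1) = 618)
108 - d(-17) = 108 - 1*618 = 108 - 618 = -510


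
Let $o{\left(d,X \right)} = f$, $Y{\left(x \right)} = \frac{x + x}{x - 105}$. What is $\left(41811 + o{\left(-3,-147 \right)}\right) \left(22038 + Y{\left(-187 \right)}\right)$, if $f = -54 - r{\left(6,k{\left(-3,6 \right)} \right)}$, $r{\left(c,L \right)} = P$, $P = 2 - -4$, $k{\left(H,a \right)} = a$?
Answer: $\frac{134343653985}{146} \approx 9.2016 \cdot 10^{8}$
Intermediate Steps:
$Y{\left(x \right)} = \frac{2 x}{-105 + x}$
$P = 6$ ($P = 2 + 4 = 6$)
$r{\left(c,L \right)} = 6$
$f = -60$ ($f = -54 - 6 = -60$)
$o{\left(d,X \right)} = -60$
$\left(41811 + o{\left(-3,-147 \right)}\right) \left(22038 + Y{\left(-187 \right)}\right) = \left(41811 - 60\right) \left(22038 + 2 \left(-187\right) \frac{1}{-105 - 187}\right) = 41751 \left(22038 + 2 \left(-187\right) \frac{1}{-292}\right) = 41751 \left(22038 + 2 \left(-187\right) \left(- \frac{1}{292}\right)\right) = 41751 \left(22038 + \frac{187}{146}\right) = 41751 \cdot \frac{3217735}{146} = \frac{134343653985}{146}$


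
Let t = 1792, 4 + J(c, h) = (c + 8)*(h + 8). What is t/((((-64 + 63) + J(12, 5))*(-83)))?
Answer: -1792/21165 ≈ -0.084668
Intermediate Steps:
J(c, h) = -4 + (8 + c)*(8 + h) (J(c, h) = -4 + (c + 8)*(h + 8) = -4 + (8 + c)*(8 + h))
t/((((-64 + 63) + J(12, 5))*(-83))) = 1792/((((-64 + 63) + (60 + 8*12 + 8*5 + 12*5))*(-83))) = 1792/(((-1 + (60 + 96 + 40 + 60))*(-83))) = 1792/(((-1 + 256)*(-83))) = 1792/((255*(-83))) = 1792/(-21165) = 1792*(-1/21165) = -1792/21165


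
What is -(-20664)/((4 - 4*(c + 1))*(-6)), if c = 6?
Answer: 287/2 ≈ 143.50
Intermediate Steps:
-(-20664)/((4 - 4*(c + 1))*(-6)) = -(-20664)/((4 - 4*(6 + 1))*(-6)) = -(-20664)/((4 - 4*7)*(-6)) = -(-20664)/((4 - 28)*(-6)) = -(-20664)/((-24*(-6))) = -(-20664)/144 = -504*(-41/144) = 287/2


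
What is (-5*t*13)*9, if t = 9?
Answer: -5265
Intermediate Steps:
(-5*t*13)*9 = (-5*9*13)*9 = -45*13*9 = -585*9 = -5265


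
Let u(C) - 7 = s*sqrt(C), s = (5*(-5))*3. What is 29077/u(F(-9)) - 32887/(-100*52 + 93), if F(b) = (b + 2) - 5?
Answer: 3260957636/344972743 + 4361550*I*sqrt(3)/67549 ≈ 9.4528 + 111.84*I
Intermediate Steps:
s = -75 (s = -25*3 = -75)
F(b) = -3 + b (F(b) = (2 + b) - 5 = -3 + b)
u(C) = 7 - 75*sqrt(C)
29077/u(F(-9)) - 32887/(-100*52 + 93) = 29077/(7 - 75*sqrt(-3 - 9)) - 32887/(-100*52 + 93) = 29077/(7 - 150*I*sqrt(3)) - 32887/(-5200 + 93) = 29077/(7 - 150*I*sqrt(3)) - 32887/(-5107) = 29077/(7 - 150*I*sqrt(3)) - 32887*(-1/5107) = 29077/(7 - 150*I*sqrt(3)) + 32887/5107 = 32887/5107 + 29077/(7 - 150*I*sqrt(3))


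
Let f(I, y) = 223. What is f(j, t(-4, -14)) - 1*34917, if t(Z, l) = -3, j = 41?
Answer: -34694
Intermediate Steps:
f(j, t(-4, -14)) - 1*34917 = 223 - 1*34917 = 223 - 34917 = -34694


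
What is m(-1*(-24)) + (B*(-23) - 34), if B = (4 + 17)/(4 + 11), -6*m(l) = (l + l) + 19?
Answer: -2321/30 ≈ -77.367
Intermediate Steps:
m(l) = -19/6 - l/3 (m(l) = -((l + l) + 19)/6 = -(2*l + 19)/6 = -(19 + 2*l)/6 = -19/6 - l/3)
B = 7/5 (B = 21/15 = 21*(1/15) = 7/5 ≈ 1.4000)
m(-1*(-24)) + (B*(-23) - 34) = (-19/6 - (-1)*(-24)/3) + ((7/5)*(-23) - 34) = (-19/6 - 1/3*24) + (-161/5 - 34) = (-19/6 - 8) - 331/5 = -67/6 - 331/5 = -2321/30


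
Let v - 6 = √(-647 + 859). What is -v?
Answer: -6 - 2*√53 ≈ -20.560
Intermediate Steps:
v = 6 + 2*√53 (v = 6 + √(-647 + 859) = 6 + √212 = 6 + 2*√53 ≈ 20.560)
-v = -(6 + 2*√53) = -6 - 2*√53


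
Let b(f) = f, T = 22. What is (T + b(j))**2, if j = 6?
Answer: 784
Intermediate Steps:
(T + b(j))**2 = (22 + 6)**2 = 28**2 = 784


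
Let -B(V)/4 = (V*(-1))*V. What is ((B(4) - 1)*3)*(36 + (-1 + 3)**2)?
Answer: 7560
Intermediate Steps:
B(V) = 4*V**2 (B(V) = -4*V*(-1)*V = -4*(-V)*V = -(-4)*V**2 = 4*V**2)
((B(4) - 1)*3)*(36 + (-1 + 3)**2) = ((4*4**2 - 1)*3)*(36 + (-1 + 3)**2) = ((4*16 - 1)*3)*(36 + 2**2) = ((64 - 1)*3)*(36 + 4) = (63*3)*40 = 189*40 = 7560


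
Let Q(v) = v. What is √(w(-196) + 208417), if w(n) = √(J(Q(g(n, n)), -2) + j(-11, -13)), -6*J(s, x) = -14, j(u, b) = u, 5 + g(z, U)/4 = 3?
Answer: √(1875753 + 3*I*√78)/3 ≈ 456.53 + 0.0032243*I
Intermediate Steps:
g(z, U) = -8 (g(z, U) = -20 + 4*3 = -20 + 12 = -8)
J(s, x) = 7/3 (J(s, x) = -⅙*(-14) = 7/3)
w(n) = I*√78/3 (w(n) = √(7/3 - 11) = √(-26/3) = I*√78/3)
√(w(-196) + 208417) = √(I*√78/3 + 208417) = √(208417 + I*√78/3)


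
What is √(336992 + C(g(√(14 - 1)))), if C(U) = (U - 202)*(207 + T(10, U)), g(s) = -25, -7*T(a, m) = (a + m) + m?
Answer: 3*√1571843/7 ≈ 537.31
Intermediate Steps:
T(a, m) = -2*m/7 - a/7 (T(a, m) = -((a + m) + m)/7 = -(a + 2*m)/7 = -2*m/7 - a/7)
C(U) = (-202 + U)*(1439/7 - 2*U/7) (C(U) = (U - 202)*(207 + (-2*U/7 - ⅐*10)) = (-202 + U)*(207 + (-2*U/7 - 10/7)) = (-202 + U)*(207 + (-10/7 - 2*U/7)) = (-202 + U)*(1439/7 - 2*U/7))
√(336992 + C(g(√(14 - 1)))) = √(336992 + (-290678/7 - 2/7*(-25)² + (1843/7)*(-25))) = √(336992 + (-290678/7 - 2/7*625 - 46075/7)) = √(336992 + (-290678/7 - 1250/7 - 46075/7)) = √(336992 - 338003/7) = √(2020941/7) = 3*√1571843/7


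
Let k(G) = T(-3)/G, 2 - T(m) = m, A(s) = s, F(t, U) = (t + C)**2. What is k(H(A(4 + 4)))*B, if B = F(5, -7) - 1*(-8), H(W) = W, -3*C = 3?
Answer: 15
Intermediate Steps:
C = -1 (C = -1/3*3 = -1)
F(t, U) = (-1 + t)**2 (F(t, U) = (t - 1)**2 = (-1 + t)**2)
T(m) = 2 - m
B = 24 (B = (-1 + 5)**2 - 1*(-8) = 4**2 + 8 = 16 + 8 = 24)
k(G) = 5/G (k(G) = (2 - 1*(-3))/G = (2 + 3)/G = 5/G)
k(H(A(4 + 4)))*B = (5/(4 + 4))*24 = (5/8)*24 = 15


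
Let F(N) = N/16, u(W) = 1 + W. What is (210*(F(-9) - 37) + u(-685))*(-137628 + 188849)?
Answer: -3512582517/8 ≈ -4.3907e+8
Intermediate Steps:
F(N) = N/16 (F(N) = N*(1/16) = N/16)
(210*(F(-9) - 37) + u(-685))*(-137628 + 188849) = (210*((1/16)*(-9) - 37) + (1 - 685))*(-137628 + 188849) = (210*(-9/16 - 37) - 684)*51221 = (210*(-601/16) - 684)*51221 = (-63105/8 - 684)*51221 = -68577/8*51221 = -3512582517/8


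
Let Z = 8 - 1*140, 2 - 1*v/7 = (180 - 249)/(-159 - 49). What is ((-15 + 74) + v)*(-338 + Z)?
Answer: -3454735/104 ≈ -33219.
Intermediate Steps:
v = 2429/208 (v = 14 - 7*(180 - 249)/(-159 - 49) = 14 - (-483)/(-208) = 14 - (-483)*(-1)/208 = 14 - 7*69/208 = 14 - 483/208 = 2429/208 ≈ 11.678)
Z = -132 (Z = 8 - 140 = -132)
((-15 + 74) + v)*(-338 + Z) = ((-15 + 74) + 2429/208)*(-338 - 132) = (59 + 2429/208)*(-470) = (14701/208)*(-470) = -3454735/104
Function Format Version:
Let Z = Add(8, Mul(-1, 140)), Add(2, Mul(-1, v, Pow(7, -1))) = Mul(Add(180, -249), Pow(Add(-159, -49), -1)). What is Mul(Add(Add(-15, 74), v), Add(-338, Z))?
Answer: Rational(-3454735, 104) ≈ -33219.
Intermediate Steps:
v = Rational(2429, 208) (v = Add(14, Mul(-7, Mul(Add(180, -249), Pow(Add(-159, -49), -1)))) = Add(14, Mul(-7, Mul(-69, Pow(-208, -1)))) = Add(14, Mul(-7, Mul(-69, Rational(-1, 208)))) = Add(14, Mul(-7, Rational(69, 208))) = Add(14, Rational(-483, 208)) = Rational(2429, 208) ≈ 11.678)
Z = -132 (Z = Add(8, -140) = -132)
Mul(Add(Add(-15, 74), v), Add(-338, Z)) = Mul(Add(Add(-15, 74), Rational(2429, 208)), Add(-338, -132)) = Mul(Add(59, Rational(2429, 208)), -470) = Mul(Rational(14701, 208), -470) = Rational(-3454735, 104)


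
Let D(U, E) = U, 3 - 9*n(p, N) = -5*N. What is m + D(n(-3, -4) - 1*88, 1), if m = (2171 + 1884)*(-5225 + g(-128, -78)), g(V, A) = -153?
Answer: -196270919/9 ≈ -2.1808e+7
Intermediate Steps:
n(p, N) = ⅓ + 5*N/9 (n(p, N) = ⅓ - (-5)*N/9 = ⅓ + 5*N/9)
m = -21807790 (m = (2171 + 1884)*(-5225 - 153) = 4055*(-5378) = -21807790)
m + D(n(-3, -4) - 1*88, 1) = -21807790 + ((⅓ + (5/9)*(-4)) - 1*88) = -21807790 + ((⅓ - 20/9) - 88) = -21807790 + (-17/9 - 88) = -21807790 - 809/9 = -196270919/9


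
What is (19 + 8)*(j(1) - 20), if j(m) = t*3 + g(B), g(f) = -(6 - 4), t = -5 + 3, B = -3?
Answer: -756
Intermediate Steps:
t = -2
g(f) = -2 (g(f) = -1*2 = -2)
j(m) = -8 (j(m) = -2*3 - 2 = -6 - 2 = -8)
(19 + 8)*(j(1) - 20) = (19 + 8)*(-8 - 20) = 27*(-28) = -756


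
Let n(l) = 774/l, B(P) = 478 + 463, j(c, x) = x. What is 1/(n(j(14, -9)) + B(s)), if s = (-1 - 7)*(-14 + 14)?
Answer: 1/855 ≈ 0.0011696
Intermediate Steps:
s = 0 (s = -8*0 = 0)
B(P) = 941
1/(n(j(14, -9)) + B(s)) = 1/(774/(-9) + 941) = 1/(774*(-⅑) + 941) = 1/(-86 + 941) = 1/855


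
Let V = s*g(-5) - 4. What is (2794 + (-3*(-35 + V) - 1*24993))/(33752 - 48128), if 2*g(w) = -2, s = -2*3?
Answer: 5525/3594 ≈ 1.5373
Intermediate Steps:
s = -6
g(w) = -1 (g(w) = (½)*(-2) = -1)
V = 2 (V = -6*(-1) - 4 = 6 - 4 = 2)
(2794 + (-3*(-35 + V) - 1*24993))/(33752 - 48128) = (2794 + (-3*(-35 + 2) - 1*24993))/(33752 - 48128) = (2794 + (-3*(-33) - 24993))/(-14376) = (2794 + (99 - 24993))*(-1/14376) = (2794 - 24894)*(-1/14376) = -22100*(-1/14376) = 5525/3594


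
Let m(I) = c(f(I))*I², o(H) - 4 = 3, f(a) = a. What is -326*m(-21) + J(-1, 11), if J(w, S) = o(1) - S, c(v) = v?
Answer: 3019082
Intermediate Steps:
o(H) = 7 (o(H) = 4 + 3 = 7)
m(I) = I³ (m(I) = I*I² = I³)
J(w, S) = 7 - S
-326*m(-21) + J(-1, 11) = -326*(-21)³ + (7 - 1*11) = -326*(-9261) + (7 - 11) = 3019086 - 4 = 3019082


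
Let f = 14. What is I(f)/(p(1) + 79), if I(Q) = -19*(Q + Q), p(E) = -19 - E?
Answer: -532/59 ≈ -9.0170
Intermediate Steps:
I(Q) = -38*Q
I(f)/(p(1) + 79) = (-38*14)/((-19 - 1*1) + 79) = -532/((-19 - 1) + 79) = -532/(-20 + 79) = -532/59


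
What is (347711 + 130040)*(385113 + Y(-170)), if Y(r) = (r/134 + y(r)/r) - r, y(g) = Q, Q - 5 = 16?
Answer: 123326011187839/670 ≈ 1.8407e+11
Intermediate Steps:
Q = 21 (Q = 5 + 16 = 21)
y(g) = 21
Y(r) = 21/r - 133*r/134 (Y(r) = (r/134 + 21/r) - r = (21/r + r/134) - r = 21/r - 133*r/134)
(347711 + 130040)*(385113 + Y(-170)) = (347711 + 130040)*(385113 + (21/(-170) - 133/134*(-170))) = 477751*(385113 + (21*(-1/170) + 11305/67)) = 477751*(385113 + (-21/170 + 11305/67)) = 477751*(385113 + 1920443/11390) = 477751*(4388357513/11390) = 123326011187839/670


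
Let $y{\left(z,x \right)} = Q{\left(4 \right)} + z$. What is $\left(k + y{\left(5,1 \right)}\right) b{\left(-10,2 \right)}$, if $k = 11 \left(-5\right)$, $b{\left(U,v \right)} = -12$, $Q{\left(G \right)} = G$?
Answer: $552$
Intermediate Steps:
$k = -55$
$y{\left(z,x \right)} = 4 + z$
$\left(k + y{\left(5,1 \right)}\right) b{\left(-10,2 \right)} = \left(-55 + \left(4 + 5\right)\right) \left(-12\right) = \left(-55 + 9\right) \left(-12\right) = \left(-46\right) \left(-12\right) = 552$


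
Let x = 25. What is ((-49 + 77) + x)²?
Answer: 2809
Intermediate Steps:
((-49 + 77) + x)² = ((-49 + 77) + 25)² = (28 + 25)² = 53² = 2809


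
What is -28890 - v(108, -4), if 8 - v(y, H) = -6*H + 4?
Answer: -28870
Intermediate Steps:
v(y, H) = 4 + 6*H (v(y, H) = 8 - (-6*H + 4) = 8 - (4 - 6*H) = 8 + (-4 + 6*H) = 4 + 6*H)
-28890 - v(108, -4) = -28890 - (4 + 6*(-4)) = -28890 - (4 - 24) = -28890 - 1*(-20) = -28890 + 20 = -28870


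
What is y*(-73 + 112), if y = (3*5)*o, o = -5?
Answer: -2925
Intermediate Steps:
y = -75 (y = (3*5)*(-5) = 15*(-5) = -75)
y*(-73 + 112) = -75*(-73 + 112) = -75*39 = -2925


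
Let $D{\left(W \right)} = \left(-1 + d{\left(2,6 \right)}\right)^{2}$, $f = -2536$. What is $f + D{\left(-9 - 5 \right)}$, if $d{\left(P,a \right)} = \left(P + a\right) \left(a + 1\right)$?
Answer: $489$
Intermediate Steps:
$d{\left(P,a \right)} = \left(1 + a\right) \left(P + a\right)$ ($d{\left(P,a \right)} = \left(P + a\right) \left(1 + a\right) = \left(1 + a\right) \left(P + a\right)$)
$D{\left(W \right)} = 3025$ ($D{\left(W \right)} = \left(-1 + \left(2 + 6 + 6^{2} + 2 \cdot 6\right)\right)^{2} = \left(-1 + \left(2 + 6 + 36 + 12\right)\right)^{2} = \left(-1 + 56\right)^{2} = 55^{2} = 3025$)
$f + D{\left(-9 - 5 \right)} = -2536 + 3025 = 489$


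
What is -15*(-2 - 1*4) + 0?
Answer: 90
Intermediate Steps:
-15*(-2 - 1*4) + 0 = -15*(-2 - 4) + 0 = -15*(-6) + 0 = 90 + 0 = 90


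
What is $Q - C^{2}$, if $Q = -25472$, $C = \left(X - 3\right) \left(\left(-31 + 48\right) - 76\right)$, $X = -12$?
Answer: $-808697$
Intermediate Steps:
$C = 885$ ($C = \left(-12 - 3\right) \left(\left(-31 + 48\right) - 76\right) = - 15 \left(17 - 76\right) = \left(-15\right) \left(-59\right) = 885$)
$Q - C^{2} = -25472 - 885^{2} = -25472 - 783225 = -808697$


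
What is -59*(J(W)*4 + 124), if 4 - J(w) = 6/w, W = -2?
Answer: -8968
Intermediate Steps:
J(w) = 4 - 6/w
-59*(J(W)*4 + 124) = -59*((4 - 6/(-2))*4 + 124) = -59*((4 - 6*(-½))*4 + 124) = -59*((4 + 3)*4 + 124) = -59*(7*4 + 124) = -59*(28 + 124) = -59*152 = -8968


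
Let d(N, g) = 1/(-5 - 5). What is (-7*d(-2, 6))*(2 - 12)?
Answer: -7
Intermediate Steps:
d(N, g) = -1/10 (d(N, g) = 1/(-10) = -1/10)
(-7*d(-2, 6))*(2 - 12) = (-7*(-1/10))*(2 - 12) = (7/10)*(-10) = -7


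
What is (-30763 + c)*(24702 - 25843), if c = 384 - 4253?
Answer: 39515112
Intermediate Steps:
c = -3869
(-30763 + c)*(24702 - 25843) = (-30763 - 3869)*(24702 - 25843) = -34632*(-1141) = 39515112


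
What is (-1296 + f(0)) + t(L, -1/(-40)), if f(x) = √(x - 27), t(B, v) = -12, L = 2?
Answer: -1308 + 3*I*√3 ≈ -1308.0 + 5.1962*I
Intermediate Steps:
f(x) = √(-27 + x)
(-1296 + f(0)) + t(L, -1/(-40)) = (-1296 + √(-27 + 0)) - 12 = (-1296 + √(-27)) - 12 = (-1296 + 3*I*√3) - 12 = -1308 + 3*I*√3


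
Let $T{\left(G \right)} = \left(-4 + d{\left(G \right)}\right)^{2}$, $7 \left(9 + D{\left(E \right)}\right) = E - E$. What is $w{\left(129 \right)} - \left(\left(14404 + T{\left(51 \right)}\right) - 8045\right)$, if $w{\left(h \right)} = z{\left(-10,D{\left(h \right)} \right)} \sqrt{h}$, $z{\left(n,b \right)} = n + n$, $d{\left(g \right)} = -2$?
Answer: $-6395 - 20 \sqrt{129} \approx -6622.2$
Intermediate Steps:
$D{\left(E \right)} = -9$ ($D{\left(E \right)} = -9 + \frac{E - E}{7} = -9 + \frac{1}{7} \cdot 0 = -9 + 0 = -9$)
$z{\left(n,b \right)} = 2 n$
$T{\left(G \right)} = 36$ ($T{\left(G \right)} = \left(-4 - 2\right)^{2} = \left(-6\right)^{2} = 36$)
$w{\left(h \right)} = - 20 \sqrt{h}$ ($w{\left(h \right)} = 2 \left(-10\right) \sqrt{h} = - 20 \sqrt{h}$)
$w{\left(129 \right)} - \left(\left(14404 + T{\left(51 \right)}\right) - 8045\right) = - 20 \sqrt{129} - \left(\left(14404 + 36\right) - 8045\right) = - 20 \sqrt{129} - \left(14440 - 8045\right) = - 20 \sqrt{129} - 6395 = -6395 - 20 \sqrt{129}$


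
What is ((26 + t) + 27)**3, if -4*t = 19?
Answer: 7189057/64 ≈ 1.1233e+5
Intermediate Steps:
t = -19/4 (t = -1/4*19 = -19/4 ≈ -4.7500)
((26 + t) + 27)**3 = ((26 - 19/4) + 27)**3 = (85/4 + 27)**3 = (193/4)**3 = 7189057/64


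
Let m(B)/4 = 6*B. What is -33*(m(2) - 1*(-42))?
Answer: -2970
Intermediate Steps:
m(B) = 24*B (m(B) = 4*(6*B) = 24*B)
-33*(m(2) - 1*(-42)) = -33*(24*2 - 1*(-42)) = -33*(48 + 42) = -33*90 = -2970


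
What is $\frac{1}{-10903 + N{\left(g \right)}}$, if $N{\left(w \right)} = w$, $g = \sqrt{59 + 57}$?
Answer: $- \frac{10903}{118875293} - \frac{2 \sqrt{29}}{118875293} \approx -9.1809 \cdot 10^{-5}$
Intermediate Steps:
$g = 2 \sqrt{29}$ ($g = \sqrt{116} = 2 \sqrt{29} \approx 10.77$)
$\frac{1}{-10903 + N{\left(g \right)}} = \frac{1}{-10903 + 2 \sqrt{29}}$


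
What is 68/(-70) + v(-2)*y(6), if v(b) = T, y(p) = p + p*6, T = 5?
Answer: 7316/35 ≈ 209.03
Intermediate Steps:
y(p) = 7*p (y(p) = p + 6*p = 7*p)
v(b) = 5
68/(-70) + v(-2)*y(6) = 68/(-70) + 5*(7*6) = 68*(-1/70) + 5*42 = -34/35 + 210 = 7316/35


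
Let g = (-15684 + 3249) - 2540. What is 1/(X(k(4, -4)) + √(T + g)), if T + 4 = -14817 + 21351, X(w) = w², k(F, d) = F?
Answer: 16/8701 - I*√8445/8701 ≈ 0.0018389 - 0.010562*I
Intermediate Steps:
g = -14975 (g = -12435 - 2540 = -14975)
T = 6530 (T = -4 + (-14817 + 21351) = -4 + 6534 = 6530)
1/(X(k(4, -4)) + √(T + g)) = 1/(4² + √(6530 - 14975)) = 1/(16 + √(-8445)) = 1/(16 + I*√8445)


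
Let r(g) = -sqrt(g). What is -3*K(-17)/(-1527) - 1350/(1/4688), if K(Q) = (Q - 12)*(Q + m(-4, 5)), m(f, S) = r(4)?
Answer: -3221358649/509 ≈ -6.3288e+6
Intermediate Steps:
m(f, S) = -2 (m(f, S) = -sqrt(4) = -1*2 = -2)
K(Q) = (-12 + Q)*(-2 + Q) (K(Q) = (Q - 12)*(Q - 2) = (-12 + Q)*(-2 + Q))
-3*K(-17)/(-1527) - 1350/(1/4688) = -3*(24 + (-17)**2 - 14*(-17))/(-1527) - 1350/(1/4688) = -3*(24 + 289 + 238)*(-1/1527) - 1350/1/4688 = -3*551*(-1/1527) - 1350*4688 = -1653*(-1/1527) - 6328800 = 551/509 - 6328800 = -3221358649/509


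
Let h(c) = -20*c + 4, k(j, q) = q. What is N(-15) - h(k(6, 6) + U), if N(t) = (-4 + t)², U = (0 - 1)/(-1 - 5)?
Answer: 1441/3 ≈ 480.33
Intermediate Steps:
U = ⅙ (U = -1/(-6) = -1*(-⅙) = ⅙ ≈ 0.16667)
h(c) = 4 - 20*c
N(-15) - h(k(6, 6) + U) = (-4 - 15)² - (4 - 20*(6 + ⅙)) = (-19)² - (4 - 20*37/6) = 361 - (4 - 370/3) = 361 - 1*(-358/3) = 361 + 358/3 = 1441/3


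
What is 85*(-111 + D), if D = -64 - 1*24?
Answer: -16915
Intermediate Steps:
D = -88 (D = -64 - 24 = -88)
85*(-111 + D) = 85*(-111 - 88) = 85*(-199) = -16915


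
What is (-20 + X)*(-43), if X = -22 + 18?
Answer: 1032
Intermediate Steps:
X = -4
(-20 + X)*(-43) = (-20 - 4)*(-43) = -24*(-43) = 1032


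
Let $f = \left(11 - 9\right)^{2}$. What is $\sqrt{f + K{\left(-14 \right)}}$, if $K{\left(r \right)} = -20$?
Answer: $4 i \approx 4.0 i$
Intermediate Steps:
$f = 4$ ($f = 2^{2} = 4$)
$\sqrt{f + K{\left(-14 \right)}} = \sqrt{4 - 20} = \sqrt{-16} = 4 i$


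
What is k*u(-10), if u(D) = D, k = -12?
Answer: 120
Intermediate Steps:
k*u(-10) = -12*(-10) = 120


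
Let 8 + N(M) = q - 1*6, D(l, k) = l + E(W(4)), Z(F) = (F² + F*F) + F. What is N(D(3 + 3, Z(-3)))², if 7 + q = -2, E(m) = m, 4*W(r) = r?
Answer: 529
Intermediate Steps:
W(r) = r/4
q = -9 (q = -7 - 2 = -9)
Z(F) = F + 2*F² (Z(F) = (F² + F²) + F = 2*F² + F = F + 2*F²)
D(l, k) = 1 + l (D(l, k) = l + (¼)*4 = l + 1 = 1 + l)
N(M) = -23 (N(M) = -8 + (-9 - 1*6) = -8 + (-9 - 6) = -8 - 15 = -23)
N(D(3 + 3, Z(-3)))² = (-23)² = 529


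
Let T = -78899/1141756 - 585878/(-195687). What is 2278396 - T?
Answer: 509054088440526157/223426806372 ≈ 2.2784e+6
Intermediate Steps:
T = 653490213155/223426806372 (T = -78899*1/1141756 - 585878*(-1/195687) = -78899/1141756 + 585878/195687 = 653490213155/223426806372 ≈ 2.9249)
2278396 - T = 2278396 - 1*653490213155/223426806372 = 2278396 - 653490213155/223426806372 = 509054088440526157/223426806372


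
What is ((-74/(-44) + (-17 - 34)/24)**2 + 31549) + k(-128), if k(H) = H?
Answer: 243325745/7744 ≈ 31421.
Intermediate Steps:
((-74/(-44) + (-17 - 34)/24)**2 + 31549) + k(-128) = ((-74/(-44) + (-17 - 34)/24)**2 + 31549) - 128 = ((-74*(-1/44) - 51*1/24)**2 + 31549) - 128 = ((37/22 - 17/8)**2 + 31549) - 128 = ((-39/88)**2 + 31549) - 128 = (1521/7744 + 31549) - 128 = 244316977/7744 - 128 = 243325745/7744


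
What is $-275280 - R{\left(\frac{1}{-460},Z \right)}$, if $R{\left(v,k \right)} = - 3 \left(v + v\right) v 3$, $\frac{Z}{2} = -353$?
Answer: $- \frac{29124623991}{105800} \approx -2.7528 \cdot 10^{5}$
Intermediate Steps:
$Z = -706$ ($Z = 2 \left(-353\right) = -706$)
$R{\left(v,k \right)} = - 18 v^{2}$ ($R{\left(v,k \right)} = - 3 \cdot 2 v v 3 = - 6 v v 3 = - 6 v^{2} \cdot 3 = - 18 v^{2}$)
$-275280 - R{\left(\frac{1}{-460},Z \right)} = -275280 - - 18 \left(\frac{1}{-460}\right)^{2} = -275280 - - 18 \left(- \frac{1}{460}\right)^{2} = -275280 - \left(-18\right) \frac{1}{211600} = -275280 - - \frac{9}{105800} = -275280 + \frac{9}{105800} = - \frac{29124623991}{105800}$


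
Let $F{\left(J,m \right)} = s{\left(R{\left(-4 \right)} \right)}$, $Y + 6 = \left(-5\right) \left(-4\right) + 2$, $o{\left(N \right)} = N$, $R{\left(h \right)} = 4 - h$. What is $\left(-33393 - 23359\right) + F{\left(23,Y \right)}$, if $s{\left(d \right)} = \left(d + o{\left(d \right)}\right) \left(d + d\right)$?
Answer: $-56496$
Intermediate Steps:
$Y = 16$ ($Y = -6 + \left(\left(-5\right) \left(-4\right) + 2\right) = -6 + \left(20 + 2\right) = -6 + 22 = 16$)
$s{\left(d \right)} = 4 d^{2}$ ($s{\left(d \right)} = \left(d + d\right) \left(d + d\right) = 2 d 2 d = 4 d^{2}$)
$F{\left(J,m \right)} = 256$ ($F{\left(J,m \right)} = 4 \left(4 - -4\right)^{2} = 4 \left(4 + 4\right)^{2} = 4 \cdot 8^{2} = 4 \cdot 64 = 256$)
$\left(-33393 - 23359\right) + F{\left(23,Y \right)} = \left(-33393 - 23359\right) + 256 = -56752 + 256 = -56496$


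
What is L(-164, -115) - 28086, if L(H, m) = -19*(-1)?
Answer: -28067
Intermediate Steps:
L(H, m) = 19
L(-164, -115) - 28086 = 19 - 28086 = -28067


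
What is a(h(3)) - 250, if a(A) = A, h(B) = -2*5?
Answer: -260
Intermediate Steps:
h(B) = -10
a(h(3)) - 250 = -10 - 250 = -260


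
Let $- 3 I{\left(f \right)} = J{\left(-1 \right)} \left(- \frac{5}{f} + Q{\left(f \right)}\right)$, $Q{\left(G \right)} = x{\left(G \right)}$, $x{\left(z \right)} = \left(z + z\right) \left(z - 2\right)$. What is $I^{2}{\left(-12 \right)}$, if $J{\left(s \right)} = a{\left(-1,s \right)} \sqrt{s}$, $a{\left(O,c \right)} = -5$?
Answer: $- \frac{407434225}{1296} \approx -3.1438 \cdot 10^{5}$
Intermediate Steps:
$x{\left(z \right)} = 2 z \left(-2 + z\right)$
$Q{\left(G \right)} = 2 G \left(-2 + G\right)$
$J{\left(s \right)} = - 5 \sqrt{s}$
$I{\left(f \right)} = \frac{5 i \left(- \frac{5}{f} + 2 f \left(-2 + f\right)\right)}{3}$ ($I{\left(f \right)} = - \frac{- 5 \sqrt{-1} \left(- \frac{5}{f} + 2 f \left(-2 + f\right)\right)}{3} = - \frac{- 5 i \left(- \frac{5}{f} + 2 f \left(-2 + f\right)\right)}{3} = - \frac{\left(-5\right) i \left(- \frac{5}{f} + 2 f \left(-2 + f\right)\right)}{3} = \frac{5 i \left(- \frac{5}{f} + 2 f \left(-2 + f\right)\right)}{3}$)
$I^{2}{\left(-12 \right)} = \left(\frac{5 i \left(-5 + 2 \left(-12\right)^{2} \left(-2 - 12\right)\right)}{3 \left(-12\right)}\right)^{2} = \left(\frac{5}{3} i \left(- \frac{1}{12}\right) \left(-5 + 2 \cdot 144 \left(-14\right)\right)\right)^{2} = \left(\frac{5}{3} i \left(- \frac{1}{12}\right) \left(-5 - 4032\right)\right)^{2} = \left(\frac{5}{3} i \left(- \frac{1}{12}\right) \left(-4037\right)\right)^{2} = \left(\frac{20185 i}{36}\right)^{2} = - \frac{407434225}{1296}$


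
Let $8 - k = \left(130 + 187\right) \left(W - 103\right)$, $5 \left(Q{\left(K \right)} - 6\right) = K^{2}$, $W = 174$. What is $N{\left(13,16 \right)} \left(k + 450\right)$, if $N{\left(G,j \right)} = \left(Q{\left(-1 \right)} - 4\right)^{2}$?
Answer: $- \frac{2667929}{25} \approx -1.0672 \cdot 10^{5}$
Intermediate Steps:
$Q{\left(K \right)} = 6 + \frac{K^{2}}{5}$
$N{\left(G,j \right)} = \frac{121}{25}$ ($N{\left(G,j \right)} = \left(\left(6 + \frac{\left(-1\right)^{2}}{5}\right) - 4\right)^{2} = \left(\left(6 + \frac{1}{5} \cdot 1\right) - 4\right)^{2} = \left(\left(6 + \frac{1}{5}\right) - 4\right)^{2} = \left(\frac{31}{5} - 4\right)^{2} = \left(\frac{11}{5}\right)^{2} = \frac{121}{25}$)
$k = -22499$ ($k = 8 - \left(130 + 187\right) \left(174 - 103\right) = 8 - 317 \cdot 71 = 8 - 22507 = -22499$)
$N{\left(13,16 \right)} \left(k + 450\right) = \frac{121 \left(-22499 + 450\right)}{25} = \frac{121}{25} \left(-22049\right) = - \frac{2667929}{25}$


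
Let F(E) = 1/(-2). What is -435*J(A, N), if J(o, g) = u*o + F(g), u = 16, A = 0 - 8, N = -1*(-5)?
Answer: 111795/2 ≈ 55898.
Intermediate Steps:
N = 5
A = -8
F(E) = -1/2
J(o, g) = -1/2 + 16*o (J(o, g) = 16*o - 1/2 = -1/2 + 16*o)
-435*J(A, N) = -435*(-1/2 + 16*(-8)) = -435*(-1/2 - 128) = -435*(-257/2) = 111795/2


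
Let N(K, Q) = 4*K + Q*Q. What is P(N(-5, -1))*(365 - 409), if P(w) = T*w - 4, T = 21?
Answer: 17732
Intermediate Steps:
N(K, Q) = Q² + 4*K (N(K, Q) = 4*K + Q² = Q² + 4*K)
P(w) = -4 + 21*w (P(w) = 21*w - 4 = -4 + 21*w)
P(N(-5, -1))*(365 - 409) = (-4 + 21*((-1)² + 4*(-5)))*(365 - 409) = (-4 + 21*(1 - 20))*(-44) = (-4 + 21*(-19))*(-44) = (-4 - 399)*(-44) = -403*(-44) = 17732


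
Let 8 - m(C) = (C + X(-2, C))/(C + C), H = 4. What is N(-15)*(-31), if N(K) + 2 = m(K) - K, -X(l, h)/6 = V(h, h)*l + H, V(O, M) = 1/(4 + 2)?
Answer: -18383/30 ≈ -612.77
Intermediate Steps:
V(O, M) = ⅙ (V(O, M) = 1/6 = ⅙)
X(l, h) = -24 - l (X(l, h) = -6*(l/6 + 4) = -6*(4 + l/6) = -24 - l)
m(C) = 8 - (-22 + C)/(2*C) (m(C) = 8 - (C + (-24 - 1*(-2)))/(C + C) = 8 - (C + (-24 + 2))/(2*C) = 8 - (C - 22)*1/(2*C) = 8 - (-22 + C)*1/(2*C) = 8 - (-22 + C)/(2*C))
N(K) = 11/2 - K + 11/K (N(K) = -2 + ((15/2 + 11/K) - K) = -2 + (15/2 - K + 11/K) = 11/2 - K + 11/K)
N(-15)*(-31) = (11/2 - 1*(-15) + 11/(-15))*(-31) = (11/2 + 15 + 11*(-1/15))*(-31) = (11/2 + 15 - 11/15)*(-31) = (593/30)*(-31) = -18383/30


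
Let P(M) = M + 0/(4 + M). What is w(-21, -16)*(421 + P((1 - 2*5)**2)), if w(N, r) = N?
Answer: -10542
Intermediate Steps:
P(M) = M (P(M) = M + 0 = M)
w(-21, -16)*(421 + P((1 - 2*5)**2)) = -21*(421 + (1 - 2*5)**2) = -21*(421 + (1 - 10)**2) = -21*(421 + (-9)**2) = -21*(421 + 81) = -21*502 = -10542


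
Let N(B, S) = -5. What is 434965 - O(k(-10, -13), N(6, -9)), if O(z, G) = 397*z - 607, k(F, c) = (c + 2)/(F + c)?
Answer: 10013789/23 ≈ 4.3538e+5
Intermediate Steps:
k(F, c) = (2 + c)/(F + c)
O(z, G) = -607 + 397*z
434965 - O(k(-10, -13), N(6, -9)) = 434965 - (-607 + 397*((2 - 13)/(-10 - 13))) = 434965 - (-607 + 397*(-11/(-23))) = 434965 - (-607 + 397*(-1/23*(-11))) = 434965 - (-607 + 397*(11/23)) = 434965 - (-607 + 4367/23) = 434965 - 1*(-9594/23) = 434965 + 9594/23 = 10013789/23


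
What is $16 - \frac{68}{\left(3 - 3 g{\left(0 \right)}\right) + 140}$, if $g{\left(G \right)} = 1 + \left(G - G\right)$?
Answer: $\frac{543}{35} \approx 15.514$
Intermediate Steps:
$g{\left(G \right)} = 1$ ($g{\left(G \right)} = 1 + 0 = 1$)
$16 - \frac{68}{\left(3 - 3 g{\left(0 \right)}\right) + 140} = 16 - \frac{68}{\left(3 - 3\right) + 140} = 16 - \frac{68}{0 + 140} = 16 - \frac{68}{140} = 16 - \frac{17}{35} = \frac{543}{35}$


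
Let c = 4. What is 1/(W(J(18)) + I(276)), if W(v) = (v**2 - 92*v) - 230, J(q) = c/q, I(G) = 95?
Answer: -81/12587 ≈ -0.0064352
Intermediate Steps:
J(q) = 4/q
W(v) = -230 + v**2 - 92*v
1/(W(J(18)) + I(276)) = 1/((-230 + (4/18)**2 - 368/18) + 95) = 1/((-230 + (4*(1/18))**2 - 368/18) + 95) = 1/((-230 + (2/9)**2 - 92*2/9) + 95) = 1/((-230 + 4/81 - 184/9) + 95) = 1/(-20282/81 + 95) = 1/(-12587/81) = -81/12587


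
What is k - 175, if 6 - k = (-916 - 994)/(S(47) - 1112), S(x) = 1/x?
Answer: -8922217/52263 ≈ -170.72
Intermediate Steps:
k = 223808/52263 (k = 6 - (-916 - 994)/(1/47 - 1112) = 6 - (-1910)/(1/47 - 1112) = 6 - (-1910)/(-52263/47) = 6 - (-1910)*(-47)/52263 = 6 - 1*89770/52263 = 6 - 89770/52263 = 223808/52263 ≈ 4.2823)
k - 175 = 223808/52263 - 175 = -8922217/52263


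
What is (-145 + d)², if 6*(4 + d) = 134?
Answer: 144400/9 ≈ 16044.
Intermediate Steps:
d = 55/3 (d = -4 + (⅙)*134 = -4 + 67/3 = 55/3 ≈ 18.333)
(-145 + d)² = (-145 + 55/3)² = (-380/3)² = 144400/9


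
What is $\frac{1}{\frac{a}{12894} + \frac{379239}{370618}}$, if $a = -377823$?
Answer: $- \frac{398229041}{11261508079} \approx -0.035362$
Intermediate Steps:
$\frac{1}{\frac{a}{12894} + \frac{379239}{370618}} = \frac{1}{- \frac{377823}{12894} + \frac{379239}{370618}} = \frac{1}{\left(-377823\right) \frac{1}{12894} + 379239 \cdot \frac{1}{370618}} = \frac{1}{- \frac{125941}{4298} + \frac{379239}{370618}} = \frac{1}{- \frac{11261508079}{398229041}} = - \frac{398229041}{11261508079}$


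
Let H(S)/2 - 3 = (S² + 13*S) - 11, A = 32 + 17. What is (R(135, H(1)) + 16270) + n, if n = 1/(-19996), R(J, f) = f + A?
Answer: 326554675/19996 ≈ 16331.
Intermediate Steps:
A = 49
H(S) = -16 + 2*S² + 26*S (H(S) = 6 + 2*((S² + 13*S) - 11) = 6 + 2*(-11 + S² + 13*S) = 6 + (-22 + 2*S² + 26*S) = -16 + 2*S² + 26*S)
R(J, f) = 49 + f (R(J, f) = f + 49 = 49 + f)
n = -1/19996 ≈ -5.0010e-5
(R(135, H(1)) + 16270) + n = ((49 + (-16 + 2*1² + 26*1)) + 16270) - 1/19996 = ((49 + (-16 + 2*1 + 26)) + 16270) - 1/19996 = ((49 + (-16 + 2 + 26)) + 16270) - 1/19996 = ((49 + 12) + 16270) - 1/19996 = (61 + 16270) - 1/19996 = 16331 - 1/19996 = 326554675/19996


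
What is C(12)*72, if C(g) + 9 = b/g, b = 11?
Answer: -582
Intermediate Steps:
C(g) = -9 + 11/g
C(12)*72 = (-9 + 11/12)*72 = -97/12*72 = -582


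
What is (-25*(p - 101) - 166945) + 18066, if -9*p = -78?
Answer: -439712/3 ≈ -1.4657e+5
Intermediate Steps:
p = 26/3 (p = -⅑*(-78) = 26/3 ≈ 8.6667)
(-25*(p - 101) - 166945) + 18066 = (-25*(26/3 - 101) - 166945) + 18066 = (-25*(-277/3) - 166945) + 18066 = (6925/3 - 166945) + 18066 = -493910/3 + 18066 = -439712/3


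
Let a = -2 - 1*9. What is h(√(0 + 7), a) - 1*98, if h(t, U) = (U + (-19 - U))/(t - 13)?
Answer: -15629/162 + 19*√7/162 ≈ -96.165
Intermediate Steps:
a = -11 (a = -2 - 9 = -11)
h(t, U) = -19/(-13 + t)
h(√(0 + 7), a) - 1*98 = -19/(-13 + √(0 + 7)) - 1*98 = -19/(-13 + √7) - 98 = -98 - 19/(-13 + √7)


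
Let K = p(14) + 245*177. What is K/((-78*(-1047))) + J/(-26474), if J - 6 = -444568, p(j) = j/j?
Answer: 9363417944/540506421 ≈ 17.323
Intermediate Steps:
p(j) = 1
J = -444562 (J = 6 - 444568 = -444562)
K = 43366 (K = 1 + 245*177 = 1 + 43365 = 43366)
K/((-78*(-1047))) + J/(-26474) = 43366/((-78*(-1047))) - 444562/(-26474) = 43366/81666 - 444562*(-1/26474) = 43366*(1/81666) + 222281/13237 = 21683/40833 + 222281/13237 = 9363417944/540506421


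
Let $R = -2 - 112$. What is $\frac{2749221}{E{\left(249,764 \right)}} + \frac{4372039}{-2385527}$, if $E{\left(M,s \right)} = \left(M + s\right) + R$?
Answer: $\frac{6554410461406}{2144588773} \approx 3056.3$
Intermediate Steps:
$R = -114$ ($R = -2 - 112 = -114$)
$E{\left(M,s \right)} = -114 + M + s$ ($E{\left(M,s \right)} = \left(M + s\right) - 114 = -114 + M + s$)
$\frac{2749221}{E{\left(249,764 \right)}} + \frac{4372039}{-2385527} = \frac{2749221}{-114 + 249 + 764} + \frac{4372039}{-2385527} = \frac{2749221}{899} + 4372039 \left(- \frac{1}{2385527}\right) = 2749221 \cdot \frac{1}{899} - \frac{4372039}{2385527} = \frac{2749221}{899} - \frac{4372039}{2385527} = \frac{6554410461406}{2144588773}$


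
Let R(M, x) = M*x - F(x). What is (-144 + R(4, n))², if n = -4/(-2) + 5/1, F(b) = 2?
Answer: 13924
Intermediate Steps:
n = 7 (n = -4*(-½) + 5*1 = 2 + 5 = 7)
R(M, x) = -2 + M*x (R(M, x) = M*x - 1*2 = M*x - 2 = -2 + M*x)
(-144 + R(4, n))² = (-144 + (-2 + 4*7))² = (-144 + (-2 + 28))² = (-144 + 26)² = (-118)² = 13924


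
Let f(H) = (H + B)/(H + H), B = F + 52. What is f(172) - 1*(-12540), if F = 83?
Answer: 4314067/344 ≈ 12541.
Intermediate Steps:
B = 135 (B = 83 + 52 = 135)
f(H) = (135 + H)/(2*H) (f(H) = (H + 135)/(H + H) = (135 + H)/((2*H)) = (135 + H)*(1/(2*H)) = (135 + H)/(2*H))
f(172) - 1*(-12540) = (½)*(135 + 172)/172 - 1*(-12540) = (½)*(1/172)*307 + 12540 = 307/344 + 12540 = 4314067/344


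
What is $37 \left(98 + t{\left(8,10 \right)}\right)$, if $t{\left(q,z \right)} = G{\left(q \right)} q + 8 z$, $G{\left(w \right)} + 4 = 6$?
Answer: $7178$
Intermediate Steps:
$G{\left(w \right)} = 2$ ($G{\left(w \right)} = -4 + 6 = 2$)
$t{\left(q,z \right)} = 2 q + 8 z$
$37 \left(98 + t{\left(8,10 \right)}\right) = 37 \left(98 + \left(2 \cdot 8 + 8 \cdot 10\right)\right) = 37 \left(98 + \left(16 + 80\right)\right) = 37 \left(98 + 96\right) = 37 \cdot 194 = 7178$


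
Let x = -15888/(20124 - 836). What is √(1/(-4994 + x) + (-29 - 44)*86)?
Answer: I*√227612488196781730/6021260 ≈ 79.234*I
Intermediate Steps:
x = -1986/2411 (x = -15888/19288 = -15888*1/19288 = -1986/2411 ≈ -0.82372)
√(1/(-4994 + x) + (-29 - 44)*86) = √(1/(-4994 - 1986/2411) + (-29 - 44)*86) = √(1/(-12042520/2411) - 73*86) = √(-2411/12042520 - 6278) = √(-75602942971/12042520) = I*√227612488196781730/6021260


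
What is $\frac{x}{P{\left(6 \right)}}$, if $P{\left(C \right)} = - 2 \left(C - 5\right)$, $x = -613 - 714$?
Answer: $\frac{1327}{2} \approx 663.5$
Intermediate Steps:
$x = -1327$
$P{\left(C \right)} = 10 - 2 C$ ($P{\left(C \right)} = - 2 \left(-5 + C\right) = 10 - 2 C$)
$\frac{x}{P{\left(6 \right)}} = - \frac{1327}{10 - 12} = - \frac{1327}{-2} = \left(-1327\right) \left(- \frac{1}{2}\right) = \frac{1327}{2}$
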